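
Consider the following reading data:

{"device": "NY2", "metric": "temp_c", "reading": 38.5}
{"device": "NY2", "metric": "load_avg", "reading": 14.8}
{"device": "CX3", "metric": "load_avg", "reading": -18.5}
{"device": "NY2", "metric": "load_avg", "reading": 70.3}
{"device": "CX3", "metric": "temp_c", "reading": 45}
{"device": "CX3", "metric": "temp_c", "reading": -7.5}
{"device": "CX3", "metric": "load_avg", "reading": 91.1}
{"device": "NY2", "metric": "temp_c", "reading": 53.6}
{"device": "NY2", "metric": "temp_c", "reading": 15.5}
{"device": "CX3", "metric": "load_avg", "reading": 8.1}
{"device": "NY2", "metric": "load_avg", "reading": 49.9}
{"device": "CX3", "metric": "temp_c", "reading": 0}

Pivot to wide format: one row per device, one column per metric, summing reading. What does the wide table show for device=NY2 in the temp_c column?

Rows with device=NY2 and metric=temp_c: reading values are 38.5, 53.6, 15.5.
38.5 + 53.6 + 15.5 = 107.6.

107.6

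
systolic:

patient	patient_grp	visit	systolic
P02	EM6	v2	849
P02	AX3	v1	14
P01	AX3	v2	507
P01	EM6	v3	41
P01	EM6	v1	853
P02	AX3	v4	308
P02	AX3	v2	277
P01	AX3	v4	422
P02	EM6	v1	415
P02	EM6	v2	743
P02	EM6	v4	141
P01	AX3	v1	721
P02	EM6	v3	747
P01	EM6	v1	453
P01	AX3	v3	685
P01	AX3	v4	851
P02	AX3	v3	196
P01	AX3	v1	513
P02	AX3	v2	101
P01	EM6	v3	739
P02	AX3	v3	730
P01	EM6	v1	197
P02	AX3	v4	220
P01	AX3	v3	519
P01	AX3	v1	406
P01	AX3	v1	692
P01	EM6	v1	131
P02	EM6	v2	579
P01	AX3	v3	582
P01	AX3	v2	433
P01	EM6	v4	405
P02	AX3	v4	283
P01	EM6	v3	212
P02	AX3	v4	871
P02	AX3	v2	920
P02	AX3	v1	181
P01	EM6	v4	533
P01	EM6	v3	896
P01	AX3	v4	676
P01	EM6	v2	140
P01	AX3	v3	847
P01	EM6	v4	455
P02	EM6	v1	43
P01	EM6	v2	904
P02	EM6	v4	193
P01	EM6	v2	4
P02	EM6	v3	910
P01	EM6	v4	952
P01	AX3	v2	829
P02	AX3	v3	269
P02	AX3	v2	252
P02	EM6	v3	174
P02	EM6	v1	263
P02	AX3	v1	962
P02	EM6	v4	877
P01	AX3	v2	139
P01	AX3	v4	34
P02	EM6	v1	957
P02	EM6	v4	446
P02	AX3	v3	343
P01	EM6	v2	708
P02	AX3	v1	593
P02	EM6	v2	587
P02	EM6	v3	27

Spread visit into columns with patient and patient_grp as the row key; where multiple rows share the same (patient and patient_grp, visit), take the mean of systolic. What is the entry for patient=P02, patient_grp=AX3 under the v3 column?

Rows with patient=P02, patient_grp=AX3 and visit=v3: systolic values are 196, 730, 269, 343.
(196 + 730 + 269 + 343) / 4 = 384.50.

384.50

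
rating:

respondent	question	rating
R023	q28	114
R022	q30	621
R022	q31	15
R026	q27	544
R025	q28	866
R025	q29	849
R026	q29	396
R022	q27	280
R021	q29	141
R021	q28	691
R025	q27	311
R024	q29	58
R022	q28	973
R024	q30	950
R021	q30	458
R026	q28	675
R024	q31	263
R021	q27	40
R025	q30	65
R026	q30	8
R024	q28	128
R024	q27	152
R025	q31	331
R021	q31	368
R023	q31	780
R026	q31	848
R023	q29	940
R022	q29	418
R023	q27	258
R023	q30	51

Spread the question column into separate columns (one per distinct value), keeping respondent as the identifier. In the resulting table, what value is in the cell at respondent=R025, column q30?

65

Wide layout: rows indexed by respondent, columns are the 5 distinct question values (q28, q30, q31, q27, q29).
Cell (respondent=R025, question=q30) draws from the long row where respondent=R025 and question=q30, which has rating=65.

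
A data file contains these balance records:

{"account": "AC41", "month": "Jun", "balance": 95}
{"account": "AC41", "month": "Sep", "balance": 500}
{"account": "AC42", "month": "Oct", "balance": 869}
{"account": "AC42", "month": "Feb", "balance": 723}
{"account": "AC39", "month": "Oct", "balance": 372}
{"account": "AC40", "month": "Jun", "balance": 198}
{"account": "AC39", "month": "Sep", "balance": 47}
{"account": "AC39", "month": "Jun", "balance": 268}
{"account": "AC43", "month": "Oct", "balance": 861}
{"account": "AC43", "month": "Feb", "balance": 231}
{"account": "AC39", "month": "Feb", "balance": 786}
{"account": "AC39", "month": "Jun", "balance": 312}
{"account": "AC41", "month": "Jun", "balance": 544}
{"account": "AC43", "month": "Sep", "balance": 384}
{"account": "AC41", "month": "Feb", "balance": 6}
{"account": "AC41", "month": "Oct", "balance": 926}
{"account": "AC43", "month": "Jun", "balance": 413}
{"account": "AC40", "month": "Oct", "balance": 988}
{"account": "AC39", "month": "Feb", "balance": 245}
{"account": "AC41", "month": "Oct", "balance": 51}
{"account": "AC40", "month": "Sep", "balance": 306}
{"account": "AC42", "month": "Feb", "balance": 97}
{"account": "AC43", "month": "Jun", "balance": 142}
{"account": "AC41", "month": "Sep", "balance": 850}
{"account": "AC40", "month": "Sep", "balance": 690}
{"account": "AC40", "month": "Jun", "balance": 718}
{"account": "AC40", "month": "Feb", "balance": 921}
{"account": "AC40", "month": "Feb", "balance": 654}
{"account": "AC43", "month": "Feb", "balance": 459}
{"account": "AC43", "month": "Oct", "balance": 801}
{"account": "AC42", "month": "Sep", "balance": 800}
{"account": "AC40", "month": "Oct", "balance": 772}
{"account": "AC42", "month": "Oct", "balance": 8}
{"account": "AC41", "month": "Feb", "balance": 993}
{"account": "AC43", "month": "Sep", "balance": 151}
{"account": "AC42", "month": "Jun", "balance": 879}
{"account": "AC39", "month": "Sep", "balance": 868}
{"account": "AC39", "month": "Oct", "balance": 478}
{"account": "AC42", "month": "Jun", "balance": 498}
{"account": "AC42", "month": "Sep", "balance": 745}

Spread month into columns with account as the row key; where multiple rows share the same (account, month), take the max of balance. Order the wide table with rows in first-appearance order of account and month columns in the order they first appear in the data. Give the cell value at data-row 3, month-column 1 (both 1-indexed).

With rows in first-appearance order of account, row 3 is account=AC39. month columns in first-appearance order: Jun, Sep, Oct, Feb; column 1 is Jun.
Long rows with account=AC39, month=Jun: max(268, 312) = 312.

312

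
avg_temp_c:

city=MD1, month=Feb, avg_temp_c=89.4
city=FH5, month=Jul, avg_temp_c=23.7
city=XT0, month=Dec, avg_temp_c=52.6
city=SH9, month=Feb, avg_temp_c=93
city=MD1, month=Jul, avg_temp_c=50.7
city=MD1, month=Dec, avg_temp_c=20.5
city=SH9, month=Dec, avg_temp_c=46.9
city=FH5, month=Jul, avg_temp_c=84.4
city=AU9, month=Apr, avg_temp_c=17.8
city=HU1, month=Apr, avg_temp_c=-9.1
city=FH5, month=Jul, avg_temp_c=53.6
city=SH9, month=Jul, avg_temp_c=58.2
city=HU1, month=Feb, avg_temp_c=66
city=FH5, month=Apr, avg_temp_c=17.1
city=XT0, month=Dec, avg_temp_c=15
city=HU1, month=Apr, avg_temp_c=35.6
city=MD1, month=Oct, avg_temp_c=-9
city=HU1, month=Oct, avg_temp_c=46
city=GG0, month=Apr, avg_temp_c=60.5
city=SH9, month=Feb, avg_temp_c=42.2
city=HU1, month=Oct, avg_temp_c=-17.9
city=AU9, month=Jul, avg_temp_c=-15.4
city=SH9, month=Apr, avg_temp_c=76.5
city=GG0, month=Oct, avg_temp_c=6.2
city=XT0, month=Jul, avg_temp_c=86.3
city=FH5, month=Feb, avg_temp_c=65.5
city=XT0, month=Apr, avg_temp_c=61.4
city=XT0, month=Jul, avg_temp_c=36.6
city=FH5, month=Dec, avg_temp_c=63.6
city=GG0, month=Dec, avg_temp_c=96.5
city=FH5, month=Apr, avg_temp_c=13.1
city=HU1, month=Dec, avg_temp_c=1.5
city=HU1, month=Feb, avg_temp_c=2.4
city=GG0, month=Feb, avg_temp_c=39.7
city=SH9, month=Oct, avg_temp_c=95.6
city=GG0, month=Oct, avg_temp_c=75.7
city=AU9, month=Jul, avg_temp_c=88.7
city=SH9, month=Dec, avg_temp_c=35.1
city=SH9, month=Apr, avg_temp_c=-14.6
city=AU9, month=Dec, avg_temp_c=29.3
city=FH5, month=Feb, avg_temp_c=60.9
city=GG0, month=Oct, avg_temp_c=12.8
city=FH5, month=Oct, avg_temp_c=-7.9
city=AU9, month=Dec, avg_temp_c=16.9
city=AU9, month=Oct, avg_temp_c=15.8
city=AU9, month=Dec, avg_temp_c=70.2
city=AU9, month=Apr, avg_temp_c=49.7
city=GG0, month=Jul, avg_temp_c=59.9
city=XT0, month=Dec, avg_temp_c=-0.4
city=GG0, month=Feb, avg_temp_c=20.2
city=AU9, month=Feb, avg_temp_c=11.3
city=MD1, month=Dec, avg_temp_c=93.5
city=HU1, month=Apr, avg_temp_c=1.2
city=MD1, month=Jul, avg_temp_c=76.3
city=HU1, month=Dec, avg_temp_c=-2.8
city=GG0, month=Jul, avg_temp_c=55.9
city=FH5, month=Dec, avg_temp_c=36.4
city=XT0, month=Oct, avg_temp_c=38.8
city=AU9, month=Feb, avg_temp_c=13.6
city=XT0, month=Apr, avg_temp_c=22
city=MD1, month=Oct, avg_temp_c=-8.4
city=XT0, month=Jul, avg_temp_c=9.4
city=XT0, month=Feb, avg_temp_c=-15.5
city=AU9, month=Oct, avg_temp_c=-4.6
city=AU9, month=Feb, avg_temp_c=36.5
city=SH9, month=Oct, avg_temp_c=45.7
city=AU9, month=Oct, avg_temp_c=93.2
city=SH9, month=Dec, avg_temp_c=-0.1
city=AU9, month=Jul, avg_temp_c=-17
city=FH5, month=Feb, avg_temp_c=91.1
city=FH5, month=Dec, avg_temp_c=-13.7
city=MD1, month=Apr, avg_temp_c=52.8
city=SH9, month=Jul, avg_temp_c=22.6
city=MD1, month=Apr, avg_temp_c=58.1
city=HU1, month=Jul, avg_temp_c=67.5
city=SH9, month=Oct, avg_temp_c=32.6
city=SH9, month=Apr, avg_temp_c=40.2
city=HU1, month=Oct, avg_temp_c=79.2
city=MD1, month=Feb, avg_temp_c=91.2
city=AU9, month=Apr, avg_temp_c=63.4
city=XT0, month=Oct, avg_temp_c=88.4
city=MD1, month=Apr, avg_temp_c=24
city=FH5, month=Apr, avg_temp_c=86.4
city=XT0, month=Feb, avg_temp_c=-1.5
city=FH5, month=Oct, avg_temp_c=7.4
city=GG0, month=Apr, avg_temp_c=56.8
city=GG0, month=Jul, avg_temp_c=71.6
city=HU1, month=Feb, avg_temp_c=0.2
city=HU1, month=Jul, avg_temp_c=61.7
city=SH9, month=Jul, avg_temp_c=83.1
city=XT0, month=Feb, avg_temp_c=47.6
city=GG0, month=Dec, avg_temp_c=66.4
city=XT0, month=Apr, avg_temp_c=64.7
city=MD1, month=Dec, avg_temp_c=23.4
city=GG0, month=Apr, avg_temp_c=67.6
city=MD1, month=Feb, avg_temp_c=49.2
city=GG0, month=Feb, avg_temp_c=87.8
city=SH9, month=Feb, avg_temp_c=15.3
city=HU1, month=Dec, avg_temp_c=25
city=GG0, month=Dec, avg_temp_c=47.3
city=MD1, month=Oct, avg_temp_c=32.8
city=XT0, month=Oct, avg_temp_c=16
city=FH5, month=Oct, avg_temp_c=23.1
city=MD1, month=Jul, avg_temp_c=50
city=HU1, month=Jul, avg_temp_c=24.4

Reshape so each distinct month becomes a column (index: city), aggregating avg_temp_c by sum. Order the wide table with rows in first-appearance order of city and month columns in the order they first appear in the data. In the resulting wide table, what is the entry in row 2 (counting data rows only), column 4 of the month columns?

116.6

With rows in first-appearance order of city, row 2 is city=FH5. month columns in first-appearance order: Feb, Jul, Dec, Apr, Oct; column 4 is Apr.
Long rows with city=FH5, month=Apr: 17.1 + 13.1 + 86.4 = 116.6.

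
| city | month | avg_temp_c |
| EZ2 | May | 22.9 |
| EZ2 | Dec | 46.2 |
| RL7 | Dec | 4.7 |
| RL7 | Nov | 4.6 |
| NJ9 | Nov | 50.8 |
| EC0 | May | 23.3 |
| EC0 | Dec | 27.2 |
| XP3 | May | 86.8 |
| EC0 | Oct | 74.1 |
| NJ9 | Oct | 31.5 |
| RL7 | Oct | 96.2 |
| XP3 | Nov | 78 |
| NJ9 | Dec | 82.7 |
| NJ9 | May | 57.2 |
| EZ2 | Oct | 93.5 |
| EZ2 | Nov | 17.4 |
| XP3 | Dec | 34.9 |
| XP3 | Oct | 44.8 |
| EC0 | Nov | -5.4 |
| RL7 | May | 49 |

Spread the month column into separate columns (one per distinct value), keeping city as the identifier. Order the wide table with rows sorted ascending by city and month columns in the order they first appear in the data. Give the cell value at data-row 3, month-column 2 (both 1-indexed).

With rows sorted ascending by city, row 3 is city=NJ9. month columns in first-appearance order: May, Dec, Nov, Oct; column 2 is Dec.
Long rows with city=NJ9, month=Dec: avg_temp_c = 82.7.

82.7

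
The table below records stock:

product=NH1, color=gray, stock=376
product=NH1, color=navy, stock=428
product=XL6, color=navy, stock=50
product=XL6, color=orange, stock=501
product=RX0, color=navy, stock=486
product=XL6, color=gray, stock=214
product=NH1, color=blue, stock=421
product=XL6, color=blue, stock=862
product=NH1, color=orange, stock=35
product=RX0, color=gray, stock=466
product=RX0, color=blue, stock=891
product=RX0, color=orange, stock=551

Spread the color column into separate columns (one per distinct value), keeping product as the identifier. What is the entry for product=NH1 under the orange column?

Wide layout: rows indexed by product, columns are the 4 distinct color values (gray, navy, orange, blue).
Cell (product=NH1, color=orange) draws from the long row where product=NH1 and color=orange, which has stock=35.

35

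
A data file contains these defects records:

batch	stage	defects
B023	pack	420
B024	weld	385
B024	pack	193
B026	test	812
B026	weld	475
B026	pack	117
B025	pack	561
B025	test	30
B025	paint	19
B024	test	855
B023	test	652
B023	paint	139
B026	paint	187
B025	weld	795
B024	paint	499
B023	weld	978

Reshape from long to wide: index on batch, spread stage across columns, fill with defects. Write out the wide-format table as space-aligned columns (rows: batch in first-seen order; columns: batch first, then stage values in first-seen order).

batch  pack  weld  test  paint
B023   420   978   652   139  
B024   193   385   855   499  
B026   117   475   812   187  
B025   561   795   30    19   

Columns: batch plus the 4 distinct stage values (pack, weld, test, paint).
For example, row B023 column pack takes defects=420 from the long row (B023, pack).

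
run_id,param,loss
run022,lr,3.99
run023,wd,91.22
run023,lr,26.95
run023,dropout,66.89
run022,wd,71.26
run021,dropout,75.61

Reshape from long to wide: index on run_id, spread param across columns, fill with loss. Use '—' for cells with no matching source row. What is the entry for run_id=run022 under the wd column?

71.26

The long row with run_id=run022, param=wd has loss=71.26.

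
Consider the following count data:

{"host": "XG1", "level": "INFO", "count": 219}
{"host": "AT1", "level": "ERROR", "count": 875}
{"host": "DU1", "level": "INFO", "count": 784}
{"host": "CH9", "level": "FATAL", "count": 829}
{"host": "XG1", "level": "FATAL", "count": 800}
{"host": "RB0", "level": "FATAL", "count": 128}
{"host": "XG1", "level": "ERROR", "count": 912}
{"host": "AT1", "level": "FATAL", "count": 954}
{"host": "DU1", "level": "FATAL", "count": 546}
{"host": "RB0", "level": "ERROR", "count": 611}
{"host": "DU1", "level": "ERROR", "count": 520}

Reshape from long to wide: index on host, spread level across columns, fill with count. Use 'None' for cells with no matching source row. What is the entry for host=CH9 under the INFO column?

None

No long-format row has host=CH9 and level=INFO, so the cell is None.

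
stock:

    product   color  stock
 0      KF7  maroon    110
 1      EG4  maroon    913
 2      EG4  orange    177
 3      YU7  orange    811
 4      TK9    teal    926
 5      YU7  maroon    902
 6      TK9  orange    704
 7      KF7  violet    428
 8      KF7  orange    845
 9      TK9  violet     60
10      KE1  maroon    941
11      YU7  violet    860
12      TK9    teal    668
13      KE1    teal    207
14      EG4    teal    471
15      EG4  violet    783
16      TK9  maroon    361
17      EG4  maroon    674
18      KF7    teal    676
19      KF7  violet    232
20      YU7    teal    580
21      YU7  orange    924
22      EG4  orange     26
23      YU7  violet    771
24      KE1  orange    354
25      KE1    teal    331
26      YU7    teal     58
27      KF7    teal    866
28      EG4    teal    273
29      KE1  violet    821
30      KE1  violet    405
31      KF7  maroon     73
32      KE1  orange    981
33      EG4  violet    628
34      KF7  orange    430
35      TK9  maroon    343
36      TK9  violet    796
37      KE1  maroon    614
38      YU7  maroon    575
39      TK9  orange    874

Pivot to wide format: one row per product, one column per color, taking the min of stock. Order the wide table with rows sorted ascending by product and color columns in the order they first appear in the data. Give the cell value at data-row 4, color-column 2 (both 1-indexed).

With rows sorted ascending by product, row 4 is product=TK9. color columns in first-appearance order: maroon, orange, teal, violet; column 2 is orange.
Long rows with product=TK9, color=orange: min(704, 874) = 704.

704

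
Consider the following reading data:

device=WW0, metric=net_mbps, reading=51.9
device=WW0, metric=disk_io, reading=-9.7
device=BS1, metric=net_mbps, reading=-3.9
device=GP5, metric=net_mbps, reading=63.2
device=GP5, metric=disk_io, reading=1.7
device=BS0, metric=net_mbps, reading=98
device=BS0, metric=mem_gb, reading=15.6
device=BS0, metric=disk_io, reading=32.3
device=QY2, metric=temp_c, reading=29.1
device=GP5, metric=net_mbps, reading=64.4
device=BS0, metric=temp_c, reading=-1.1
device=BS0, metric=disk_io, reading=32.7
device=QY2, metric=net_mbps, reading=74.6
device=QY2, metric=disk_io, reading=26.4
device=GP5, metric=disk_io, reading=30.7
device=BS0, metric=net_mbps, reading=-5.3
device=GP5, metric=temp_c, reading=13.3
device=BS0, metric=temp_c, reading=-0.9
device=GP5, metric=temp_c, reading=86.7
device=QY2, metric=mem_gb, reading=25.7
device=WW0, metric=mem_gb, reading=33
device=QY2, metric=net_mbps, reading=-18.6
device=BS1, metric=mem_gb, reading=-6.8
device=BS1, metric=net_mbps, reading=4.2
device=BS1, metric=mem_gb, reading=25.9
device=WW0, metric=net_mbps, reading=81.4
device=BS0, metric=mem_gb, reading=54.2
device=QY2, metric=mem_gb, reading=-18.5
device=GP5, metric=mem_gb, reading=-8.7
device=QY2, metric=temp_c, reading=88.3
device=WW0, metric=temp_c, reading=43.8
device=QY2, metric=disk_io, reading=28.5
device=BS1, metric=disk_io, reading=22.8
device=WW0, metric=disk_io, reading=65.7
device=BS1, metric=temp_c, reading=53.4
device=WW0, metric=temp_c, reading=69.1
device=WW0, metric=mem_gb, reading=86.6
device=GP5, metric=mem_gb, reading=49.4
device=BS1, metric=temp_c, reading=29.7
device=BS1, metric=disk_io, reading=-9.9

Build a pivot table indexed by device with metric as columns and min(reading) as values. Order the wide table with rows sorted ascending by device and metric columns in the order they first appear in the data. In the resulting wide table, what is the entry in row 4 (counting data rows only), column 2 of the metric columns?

With rows sorted ascending by device, row 4 is device=QY2. metric columns in first-appearance order: net_mbps, disk_io, mem_gb, temp_c; column 2 is disk_io.
Long rows with device=QY2, metric=disk_io: min(26.4, 28.5) = 26.4.

26.4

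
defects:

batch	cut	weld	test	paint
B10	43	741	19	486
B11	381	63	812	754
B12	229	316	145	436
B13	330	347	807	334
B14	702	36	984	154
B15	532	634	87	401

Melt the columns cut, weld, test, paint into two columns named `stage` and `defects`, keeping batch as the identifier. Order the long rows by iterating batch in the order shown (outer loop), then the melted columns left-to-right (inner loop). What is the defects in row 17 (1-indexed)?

702

24 rows total (6 × 4). Row 17: index ⌊(17-1)/4⌋ = 4 into batch → B14; (17-1) mod 4 = 0 into the melted columns → cut.
So row 17 is (B14, cut, 702); defects = 702.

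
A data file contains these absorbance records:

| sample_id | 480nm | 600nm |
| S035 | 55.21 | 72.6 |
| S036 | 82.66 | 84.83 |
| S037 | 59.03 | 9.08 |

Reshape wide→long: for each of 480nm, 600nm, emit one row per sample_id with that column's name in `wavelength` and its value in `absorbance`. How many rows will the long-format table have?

6

3 sample_id values × 2 melted columns = 6 rows.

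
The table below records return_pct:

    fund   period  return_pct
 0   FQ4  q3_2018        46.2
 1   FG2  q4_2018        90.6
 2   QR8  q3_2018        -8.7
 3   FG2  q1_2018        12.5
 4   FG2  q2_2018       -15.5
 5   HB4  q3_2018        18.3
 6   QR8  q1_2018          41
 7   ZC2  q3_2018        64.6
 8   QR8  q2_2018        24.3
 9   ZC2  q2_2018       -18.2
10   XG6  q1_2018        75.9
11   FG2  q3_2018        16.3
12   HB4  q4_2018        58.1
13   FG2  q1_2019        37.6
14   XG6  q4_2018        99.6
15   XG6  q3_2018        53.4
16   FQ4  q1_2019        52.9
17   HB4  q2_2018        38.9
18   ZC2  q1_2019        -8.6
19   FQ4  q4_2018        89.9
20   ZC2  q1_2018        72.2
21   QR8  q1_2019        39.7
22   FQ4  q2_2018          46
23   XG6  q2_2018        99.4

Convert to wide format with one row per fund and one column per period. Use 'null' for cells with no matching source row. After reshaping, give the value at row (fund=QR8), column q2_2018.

The long row with fund=QR8, period=q2_2018 has return_pct=24.3.

24.3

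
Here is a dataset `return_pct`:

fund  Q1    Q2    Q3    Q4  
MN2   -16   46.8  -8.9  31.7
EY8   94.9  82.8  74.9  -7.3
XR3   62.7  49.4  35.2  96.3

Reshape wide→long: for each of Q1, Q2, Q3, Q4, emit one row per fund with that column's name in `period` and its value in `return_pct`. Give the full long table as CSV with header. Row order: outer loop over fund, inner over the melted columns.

Each (fund, column) pair becomes one row: 3 × 4 = 12 rows.
For example, (MN2, Q1) → return_pct=-16.

fund,period,return_pct
MN2,Q1,-16
MN2,Q2,46.8
MN2,Q3,-8.9
MN2,Q4,31.7
EY8,Q1,94.9
EY8,Q2,82.8
EY8,Q3,74.9
EY8,Q4,-7.3
XR3,Q1,62.7
XR3,Q2,49.4
XR3,Q3,35.2
XR3,Q4,96.3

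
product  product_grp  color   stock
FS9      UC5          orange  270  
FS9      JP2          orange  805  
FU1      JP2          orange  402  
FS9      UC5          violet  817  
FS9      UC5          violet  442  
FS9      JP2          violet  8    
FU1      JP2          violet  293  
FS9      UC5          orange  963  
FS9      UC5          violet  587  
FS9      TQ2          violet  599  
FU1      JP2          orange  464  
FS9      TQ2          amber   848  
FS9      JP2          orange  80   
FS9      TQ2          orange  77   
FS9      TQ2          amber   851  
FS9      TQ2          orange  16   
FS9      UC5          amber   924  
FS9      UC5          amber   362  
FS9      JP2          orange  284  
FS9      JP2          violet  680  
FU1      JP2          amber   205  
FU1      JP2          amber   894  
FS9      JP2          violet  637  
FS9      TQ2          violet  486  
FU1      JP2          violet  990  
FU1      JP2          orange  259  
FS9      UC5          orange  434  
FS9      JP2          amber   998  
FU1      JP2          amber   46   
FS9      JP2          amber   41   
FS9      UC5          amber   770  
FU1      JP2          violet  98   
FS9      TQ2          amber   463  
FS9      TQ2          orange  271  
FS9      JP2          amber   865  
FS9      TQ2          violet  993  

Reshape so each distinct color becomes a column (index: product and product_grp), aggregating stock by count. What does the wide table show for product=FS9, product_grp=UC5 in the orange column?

Rows with product=FS9, product_grp=UC5 and color=orange: stock values are 270, 963, 434.
3 rows match — count = 3.

3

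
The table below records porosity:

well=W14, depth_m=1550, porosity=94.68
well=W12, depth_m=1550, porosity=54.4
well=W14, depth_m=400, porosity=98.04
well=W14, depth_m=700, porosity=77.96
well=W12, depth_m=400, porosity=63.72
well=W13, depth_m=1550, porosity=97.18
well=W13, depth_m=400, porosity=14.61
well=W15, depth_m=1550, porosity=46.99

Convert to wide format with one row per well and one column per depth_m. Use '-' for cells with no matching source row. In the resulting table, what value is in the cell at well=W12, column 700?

-

No long-format row has well=W12 and depth_m=700, so the cell is -.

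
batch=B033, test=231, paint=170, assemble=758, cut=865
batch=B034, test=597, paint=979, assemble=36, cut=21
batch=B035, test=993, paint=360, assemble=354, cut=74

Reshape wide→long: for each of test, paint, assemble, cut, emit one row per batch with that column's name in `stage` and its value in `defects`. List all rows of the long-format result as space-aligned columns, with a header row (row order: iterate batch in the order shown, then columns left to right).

Each (batch, column) pair becomes one row: 3 × 4 = 12 rows.
For example, (B033, test) → defects=231.

batch  stage     defects
B033   test      231    
B033   paint     170    
B033   assemble  758    
B033   cut       865    
B034   test      597    
B034   paint     979    
B034   assemble  36     
B034   cut       21     
B035   test      993    
B035   paint     360    
B035   assemble  354    
B035   cut       74     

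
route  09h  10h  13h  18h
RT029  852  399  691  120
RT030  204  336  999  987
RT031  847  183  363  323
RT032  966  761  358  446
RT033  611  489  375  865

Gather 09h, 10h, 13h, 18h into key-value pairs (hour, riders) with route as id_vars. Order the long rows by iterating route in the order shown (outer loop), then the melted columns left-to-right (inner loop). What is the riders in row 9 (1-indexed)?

20 rows total (5 × 4). Row 9: index ⌊(9-1)/4⌋ = 2 into route → RT031; (9-1) mod 4 = 0 into the melted columns → 09h.
So row 9 is (RT031, 09h, 847); riders = 847.

847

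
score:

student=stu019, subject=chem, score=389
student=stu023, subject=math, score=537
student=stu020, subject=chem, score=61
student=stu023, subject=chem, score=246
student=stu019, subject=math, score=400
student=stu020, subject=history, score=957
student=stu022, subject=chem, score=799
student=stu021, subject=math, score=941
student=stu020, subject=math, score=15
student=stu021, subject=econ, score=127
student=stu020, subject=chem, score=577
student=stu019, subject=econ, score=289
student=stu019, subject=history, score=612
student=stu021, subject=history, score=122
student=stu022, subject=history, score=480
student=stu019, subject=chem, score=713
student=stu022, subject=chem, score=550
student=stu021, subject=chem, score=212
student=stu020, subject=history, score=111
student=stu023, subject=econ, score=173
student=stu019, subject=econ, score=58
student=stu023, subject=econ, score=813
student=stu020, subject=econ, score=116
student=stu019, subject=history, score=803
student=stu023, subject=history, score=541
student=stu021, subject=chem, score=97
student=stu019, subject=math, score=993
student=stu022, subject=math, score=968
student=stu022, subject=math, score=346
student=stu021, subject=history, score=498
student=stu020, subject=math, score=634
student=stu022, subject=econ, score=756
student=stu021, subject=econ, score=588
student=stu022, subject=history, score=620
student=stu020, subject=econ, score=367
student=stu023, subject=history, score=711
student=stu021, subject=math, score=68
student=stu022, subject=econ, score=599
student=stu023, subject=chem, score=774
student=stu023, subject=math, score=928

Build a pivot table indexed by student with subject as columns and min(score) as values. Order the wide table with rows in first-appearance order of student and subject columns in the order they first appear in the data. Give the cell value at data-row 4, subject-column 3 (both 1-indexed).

With rows in first-appearance order of student, row 4 is student=stu022. subject columns in first-appearance order: chem, math, history, econ; column 3 is history.
Long rows with student=stu022, subject=history: min(480, 620) = 480.

480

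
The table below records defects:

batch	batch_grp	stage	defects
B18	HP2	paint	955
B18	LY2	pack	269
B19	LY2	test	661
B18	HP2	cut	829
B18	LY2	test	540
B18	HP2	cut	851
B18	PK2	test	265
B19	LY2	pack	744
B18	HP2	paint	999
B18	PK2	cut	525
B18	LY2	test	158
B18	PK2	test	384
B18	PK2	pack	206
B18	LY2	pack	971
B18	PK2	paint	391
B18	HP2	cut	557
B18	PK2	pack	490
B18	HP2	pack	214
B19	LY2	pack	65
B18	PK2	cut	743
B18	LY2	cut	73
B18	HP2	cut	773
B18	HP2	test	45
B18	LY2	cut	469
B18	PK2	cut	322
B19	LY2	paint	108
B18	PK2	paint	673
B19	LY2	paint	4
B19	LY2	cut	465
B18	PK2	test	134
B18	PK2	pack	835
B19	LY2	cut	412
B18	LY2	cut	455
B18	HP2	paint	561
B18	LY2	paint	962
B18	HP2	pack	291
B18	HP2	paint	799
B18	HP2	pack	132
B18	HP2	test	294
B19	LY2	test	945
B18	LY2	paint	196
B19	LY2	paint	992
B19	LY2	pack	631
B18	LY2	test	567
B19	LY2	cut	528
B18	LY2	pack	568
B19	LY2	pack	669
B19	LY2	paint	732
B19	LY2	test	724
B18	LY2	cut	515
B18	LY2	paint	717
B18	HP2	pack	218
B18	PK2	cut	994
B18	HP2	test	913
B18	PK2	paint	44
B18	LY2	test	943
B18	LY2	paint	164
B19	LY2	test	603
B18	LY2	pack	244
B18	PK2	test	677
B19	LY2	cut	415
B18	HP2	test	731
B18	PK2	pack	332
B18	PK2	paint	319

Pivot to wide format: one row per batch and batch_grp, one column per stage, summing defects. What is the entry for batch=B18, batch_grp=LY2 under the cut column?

Rows with batch=B18, batch_grp=LY2 and stage=cut: defects values are 73, 469, 455, 515.
73 + 469 + 455 + 515 = 1512.

1512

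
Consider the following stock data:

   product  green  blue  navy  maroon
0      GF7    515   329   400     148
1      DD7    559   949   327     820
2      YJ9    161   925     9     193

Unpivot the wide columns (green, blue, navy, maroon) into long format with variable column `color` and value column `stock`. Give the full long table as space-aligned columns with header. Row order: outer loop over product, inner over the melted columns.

Each (product, column) pair becomes one row: 3 × 4 = 12 rows.
For example, (GF7, green) → stock=515.

product  color   stock
GF7      green   515  
GF7      blue    329  
GF7      navy    400  
GF7      maroon  148  
DD7      green   559  
DD7      blue    949  
DD7      navy    327  
DD7      maroon  820  
YJ9      green   161  
YJ9      blue    925  
YJ9      navy    9    
YJ9      maroon  193  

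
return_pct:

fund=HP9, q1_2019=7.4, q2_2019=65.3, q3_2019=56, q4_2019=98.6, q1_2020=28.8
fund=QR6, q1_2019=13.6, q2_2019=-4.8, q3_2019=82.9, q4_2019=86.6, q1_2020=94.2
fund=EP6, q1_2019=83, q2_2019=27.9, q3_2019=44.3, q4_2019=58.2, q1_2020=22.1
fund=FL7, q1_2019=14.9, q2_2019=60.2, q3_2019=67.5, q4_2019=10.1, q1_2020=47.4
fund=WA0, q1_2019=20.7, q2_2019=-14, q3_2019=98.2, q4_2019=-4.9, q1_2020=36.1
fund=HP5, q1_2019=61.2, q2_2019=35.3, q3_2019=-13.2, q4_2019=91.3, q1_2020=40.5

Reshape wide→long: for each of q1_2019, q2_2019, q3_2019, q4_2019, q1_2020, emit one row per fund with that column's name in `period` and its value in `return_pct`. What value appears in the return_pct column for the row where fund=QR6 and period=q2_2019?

-4.8

Unpivoting turns each (fund, wide-column) pair into one long row.
The wide cell at row QR6, column q2_2019 holds -4.8, so the long row (QR6, q2_2019) has return_pct=-4.8.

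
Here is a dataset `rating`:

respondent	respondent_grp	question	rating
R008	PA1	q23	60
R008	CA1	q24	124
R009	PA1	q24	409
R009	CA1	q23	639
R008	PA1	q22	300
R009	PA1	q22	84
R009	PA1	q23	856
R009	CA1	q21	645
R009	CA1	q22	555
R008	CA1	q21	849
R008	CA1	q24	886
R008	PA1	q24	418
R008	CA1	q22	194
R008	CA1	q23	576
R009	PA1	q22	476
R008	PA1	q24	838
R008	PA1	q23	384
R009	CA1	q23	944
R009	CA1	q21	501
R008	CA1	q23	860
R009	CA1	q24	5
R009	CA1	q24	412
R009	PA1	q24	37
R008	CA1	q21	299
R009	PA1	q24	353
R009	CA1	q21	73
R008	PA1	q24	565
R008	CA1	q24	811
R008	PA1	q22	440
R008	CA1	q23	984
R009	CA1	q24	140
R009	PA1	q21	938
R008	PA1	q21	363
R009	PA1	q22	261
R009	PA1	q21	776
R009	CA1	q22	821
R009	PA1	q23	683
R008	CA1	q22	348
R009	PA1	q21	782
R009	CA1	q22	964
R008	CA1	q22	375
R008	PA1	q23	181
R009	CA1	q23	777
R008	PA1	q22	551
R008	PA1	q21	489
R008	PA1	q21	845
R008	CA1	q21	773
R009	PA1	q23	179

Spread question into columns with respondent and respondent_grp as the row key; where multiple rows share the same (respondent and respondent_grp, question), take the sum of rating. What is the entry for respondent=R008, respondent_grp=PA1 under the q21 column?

Rows with respondent=R008, respondent_grp=PA1 and question=q21: rating values are 363, 489, 845.
363 + 489 + 845 = 1697.

1697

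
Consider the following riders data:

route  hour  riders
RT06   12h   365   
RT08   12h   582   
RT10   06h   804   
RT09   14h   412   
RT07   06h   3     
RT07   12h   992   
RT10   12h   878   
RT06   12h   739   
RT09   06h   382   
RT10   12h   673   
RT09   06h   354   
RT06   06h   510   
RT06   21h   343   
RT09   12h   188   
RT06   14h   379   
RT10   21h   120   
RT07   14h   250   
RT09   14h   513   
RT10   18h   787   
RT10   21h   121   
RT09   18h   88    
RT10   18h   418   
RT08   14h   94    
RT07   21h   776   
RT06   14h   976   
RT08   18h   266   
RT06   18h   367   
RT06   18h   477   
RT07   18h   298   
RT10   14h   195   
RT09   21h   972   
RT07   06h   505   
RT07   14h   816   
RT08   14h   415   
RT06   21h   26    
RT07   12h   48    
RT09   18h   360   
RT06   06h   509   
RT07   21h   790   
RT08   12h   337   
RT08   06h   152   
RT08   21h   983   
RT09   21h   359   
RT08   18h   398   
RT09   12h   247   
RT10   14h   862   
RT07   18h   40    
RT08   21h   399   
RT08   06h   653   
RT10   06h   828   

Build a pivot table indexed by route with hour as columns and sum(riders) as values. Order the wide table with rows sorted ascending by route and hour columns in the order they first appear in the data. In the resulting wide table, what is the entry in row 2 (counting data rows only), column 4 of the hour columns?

With rows sorted ascending by route, row 2 is route=RT07. hour columns in first-appearance order: 12h, 06h, 14h, 21h, 18h; column 4 is 21h.
Long rows with route=RT07, hour=21h: 776 + 790 = 1566.

1566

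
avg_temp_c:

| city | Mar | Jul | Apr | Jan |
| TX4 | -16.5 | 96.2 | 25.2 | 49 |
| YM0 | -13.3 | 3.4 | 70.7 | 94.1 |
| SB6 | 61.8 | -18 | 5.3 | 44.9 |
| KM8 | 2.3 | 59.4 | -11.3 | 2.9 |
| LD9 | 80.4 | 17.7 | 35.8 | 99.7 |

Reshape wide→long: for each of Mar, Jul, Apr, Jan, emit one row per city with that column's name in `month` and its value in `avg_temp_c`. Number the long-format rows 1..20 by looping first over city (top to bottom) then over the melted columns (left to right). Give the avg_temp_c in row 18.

17.7

20 rows total (5 × 4). Row 18: index ⌊(18-1)/4⌋ = 4 into city → LD9; (18-1) mod 4 = 1 into the melted columns → Jul.
So row 18 is (LD9, Jul, 17.7); avg_temp_c = 17.7.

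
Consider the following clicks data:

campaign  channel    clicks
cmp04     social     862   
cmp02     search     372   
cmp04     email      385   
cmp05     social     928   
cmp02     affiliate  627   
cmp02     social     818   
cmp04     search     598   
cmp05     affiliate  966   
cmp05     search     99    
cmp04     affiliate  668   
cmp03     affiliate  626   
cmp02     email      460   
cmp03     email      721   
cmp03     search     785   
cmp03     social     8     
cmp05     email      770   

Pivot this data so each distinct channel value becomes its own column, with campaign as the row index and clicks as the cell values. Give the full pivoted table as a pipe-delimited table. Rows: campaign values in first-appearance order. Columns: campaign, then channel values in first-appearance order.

Columns: campaign plus the 4 distinct channel values (social, search, email, affiliate).
For example, row cmp04 column social takes clicks=862 from the long row (cmp04, social).

| campaign | social | search | email | affiliate |
| cmp04 | 862 | 598 | 385 | 668 |
| cmp02 | 818 | 372 | 460 | 627 |
| cmp05 | 928 | 99 | 770 | 966 |
| cmp03 | 8 | 785 | 721 | 626 |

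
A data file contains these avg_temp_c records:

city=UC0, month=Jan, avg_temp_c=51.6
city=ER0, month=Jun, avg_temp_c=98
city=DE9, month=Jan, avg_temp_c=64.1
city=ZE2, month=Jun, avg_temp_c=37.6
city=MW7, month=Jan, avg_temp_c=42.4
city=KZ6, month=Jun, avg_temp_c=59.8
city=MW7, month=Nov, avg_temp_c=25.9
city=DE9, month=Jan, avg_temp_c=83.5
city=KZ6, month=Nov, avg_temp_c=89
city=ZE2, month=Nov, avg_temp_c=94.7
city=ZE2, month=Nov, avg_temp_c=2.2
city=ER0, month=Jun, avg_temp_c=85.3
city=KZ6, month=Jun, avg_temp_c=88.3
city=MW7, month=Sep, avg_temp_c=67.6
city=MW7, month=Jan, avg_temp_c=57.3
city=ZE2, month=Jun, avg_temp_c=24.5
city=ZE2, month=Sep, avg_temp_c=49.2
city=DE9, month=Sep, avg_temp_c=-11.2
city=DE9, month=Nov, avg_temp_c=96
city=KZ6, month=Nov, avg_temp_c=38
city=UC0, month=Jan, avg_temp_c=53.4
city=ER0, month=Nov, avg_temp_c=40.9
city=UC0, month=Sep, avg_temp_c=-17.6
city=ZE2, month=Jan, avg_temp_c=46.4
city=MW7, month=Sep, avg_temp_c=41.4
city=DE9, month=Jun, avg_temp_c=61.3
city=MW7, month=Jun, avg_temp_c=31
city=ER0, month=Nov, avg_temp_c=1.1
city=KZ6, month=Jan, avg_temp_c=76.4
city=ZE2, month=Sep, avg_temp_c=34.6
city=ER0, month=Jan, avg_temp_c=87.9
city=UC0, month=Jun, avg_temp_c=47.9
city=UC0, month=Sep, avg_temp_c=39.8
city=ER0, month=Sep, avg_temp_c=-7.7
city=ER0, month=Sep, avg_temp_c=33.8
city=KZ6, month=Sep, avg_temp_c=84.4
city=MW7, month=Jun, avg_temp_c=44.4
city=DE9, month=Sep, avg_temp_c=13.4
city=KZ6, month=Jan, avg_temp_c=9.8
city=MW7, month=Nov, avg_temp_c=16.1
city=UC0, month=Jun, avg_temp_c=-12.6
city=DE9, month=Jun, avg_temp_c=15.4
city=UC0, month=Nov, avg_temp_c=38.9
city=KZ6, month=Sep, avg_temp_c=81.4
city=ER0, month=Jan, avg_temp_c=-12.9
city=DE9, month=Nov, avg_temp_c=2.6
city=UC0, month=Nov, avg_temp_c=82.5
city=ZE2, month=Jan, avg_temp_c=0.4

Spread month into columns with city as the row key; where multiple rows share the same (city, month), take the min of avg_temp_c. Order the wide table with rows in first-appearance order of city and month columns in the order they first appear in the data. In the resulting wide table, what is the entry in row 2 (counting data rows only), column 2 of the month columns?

85.3

With rows in first-appearance order of city, row 2 is city=ER0. month columns in first-appearance order: Jan, Jun, Nov, Sep; column 2 is Jun.
Long rows with city=ER0, month=Jun: min(98, 85.3) = 85.3.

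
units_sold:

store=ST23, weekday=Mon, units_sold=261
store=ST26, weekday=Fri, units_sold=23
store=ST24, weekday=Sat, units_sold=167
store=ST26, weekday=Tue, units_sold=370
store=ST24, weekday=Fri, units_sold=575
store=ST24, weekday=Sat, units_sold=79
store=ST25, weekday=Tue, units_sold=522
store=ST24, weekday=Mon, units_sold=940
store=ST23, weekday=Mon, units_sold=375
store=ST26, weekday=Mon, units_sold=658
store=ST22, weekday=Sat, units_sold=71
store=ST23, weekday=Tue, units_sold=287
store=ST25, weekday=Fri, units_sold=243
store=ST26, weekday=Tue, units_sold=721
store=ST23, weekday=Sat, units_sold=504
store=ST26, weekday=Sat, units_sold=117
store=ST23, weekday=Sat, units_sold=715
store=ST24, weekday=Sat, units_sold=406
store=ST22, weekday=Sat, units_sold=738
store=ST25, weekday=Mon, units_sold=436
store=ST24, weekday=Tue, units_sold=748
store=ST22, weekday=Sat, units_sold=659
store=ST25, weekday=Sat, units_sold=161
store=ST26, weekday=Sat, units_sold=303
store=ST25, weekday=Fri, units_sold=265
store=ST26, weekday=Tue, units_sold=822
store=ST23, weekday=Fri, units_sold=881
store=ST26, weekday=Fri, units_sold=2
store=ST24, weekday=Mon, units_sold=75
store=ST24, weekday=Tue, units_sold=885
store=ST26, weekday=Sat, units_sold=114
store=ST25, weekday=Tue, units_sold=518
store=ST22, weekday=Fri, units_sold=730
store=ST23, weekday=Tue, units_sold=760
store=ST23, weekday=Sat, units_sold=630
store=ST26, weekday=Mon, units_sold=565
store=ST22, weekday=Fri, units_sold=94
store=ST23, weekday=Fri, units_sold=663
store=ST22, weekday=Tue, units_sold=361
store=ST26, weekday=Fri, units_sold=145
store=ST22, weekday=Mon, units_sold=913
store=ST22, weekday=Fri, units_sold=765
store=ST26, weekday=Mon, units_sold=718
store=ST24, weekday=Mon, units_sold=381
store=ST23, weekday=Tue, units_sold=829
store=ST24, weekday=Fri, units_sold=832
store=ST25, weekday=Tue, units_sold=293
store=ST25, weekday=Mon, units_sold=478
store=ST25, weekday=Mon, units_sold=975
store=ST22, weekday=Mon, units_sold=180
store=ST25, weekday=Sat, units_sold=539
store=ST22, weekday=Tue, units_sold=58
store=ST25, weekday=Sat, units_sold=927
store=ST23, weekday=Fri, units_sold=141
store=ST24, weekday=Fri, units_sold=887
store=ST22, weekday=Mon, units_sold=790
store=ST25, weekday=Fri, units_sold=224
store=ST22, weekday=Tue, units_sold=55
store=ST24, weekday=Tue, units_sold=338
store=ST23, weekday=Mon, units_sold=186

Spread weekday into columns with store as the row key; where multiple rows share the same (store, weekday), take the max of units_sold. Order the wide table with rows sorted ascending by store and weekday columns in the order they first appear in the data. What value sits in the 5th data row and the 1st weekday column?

718

With rows sorted ascending by store, row 5 is store=ST26. weekday columns in first-appearance order: Mon, Fri, Sat, Tue; column 1 is Mon.
Long rows with store=ST26, weekday=Mon: max(658, 565, 718) = 718.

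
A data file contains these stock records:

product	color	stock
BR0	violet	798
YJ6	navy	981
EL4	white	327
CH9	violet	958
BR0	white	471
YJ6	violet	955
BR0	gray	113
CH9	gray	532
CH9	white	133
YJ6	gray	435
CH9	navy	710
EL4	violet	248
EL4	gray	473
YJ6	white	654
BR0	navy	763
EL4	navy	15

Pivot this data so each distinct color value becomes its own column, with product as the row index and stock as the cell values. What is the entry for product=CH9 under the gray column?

Wide layout: rows indexed by product, columns are the 4 distinct color values (violet, navy, white, gray).
Cell (product=CH9, color=gray) draws from the long row where product=CH9 and color=gray, which has stock=532.

532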